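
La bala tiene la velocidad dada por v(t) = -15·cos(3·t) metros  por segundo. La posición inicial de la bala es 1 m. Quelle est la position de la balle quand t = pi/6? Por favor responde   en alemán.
Um dies zu lösen, müssen wir 1 Stammfunktion unserer Gleichung für die Geschwindigkeit v(t) = -15·cos(3·t) finden. Das Integral von der Geschwindigkeit, mit x(0) = 1, ergibt die Position: x(t) = 1 - 5·sin(3·t). Mit x(t) = 1 - 5·sin(3·t) und Einsetzen von t = pi/6, finden wir x = -4.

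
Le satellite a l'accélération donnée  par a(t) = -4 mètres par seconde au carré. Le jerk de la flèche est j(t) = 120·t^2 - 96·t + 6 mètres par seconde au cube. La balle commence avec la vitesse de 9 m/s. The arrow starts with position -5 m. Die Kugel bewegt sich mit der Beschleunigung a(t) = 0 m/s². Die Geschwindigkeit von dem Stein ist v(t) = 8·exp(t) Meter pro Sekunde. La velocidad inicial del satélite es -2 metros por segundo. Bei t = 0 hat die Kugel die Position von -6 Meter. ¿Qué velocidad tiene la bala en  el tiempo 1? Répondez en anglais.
To solve this, we need to take 1 antiderivative of our acceleration equation a(t) = 0. The integral of acceleration, with v(0) = 9, gives velocity: v(t) = 9. We have velocity v(t) = 9. Substituting t = 1: v(1) = 9.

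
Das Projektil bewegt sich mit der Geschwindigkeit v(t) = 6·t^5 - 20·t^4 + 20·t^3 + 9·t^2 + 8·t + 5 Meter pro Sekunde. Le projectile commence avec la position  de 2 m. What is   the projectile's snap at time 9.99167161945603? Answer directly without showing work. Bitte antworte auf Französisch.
La réponse est 31264.0582530366.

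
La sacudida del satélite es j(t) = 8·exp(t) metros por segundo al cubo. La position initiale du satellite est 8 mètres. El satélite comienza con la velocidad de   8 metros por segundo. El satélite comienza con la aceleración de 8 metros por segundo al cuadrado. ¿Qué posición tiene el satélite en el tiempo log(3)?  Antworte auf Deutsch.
Um dies zu lösen, müssen wir 3 Stammfunktionen unserer Gleichung für den Ruck j(t) = 8·exp(t) finden. Mit ∫j(t)dt und Anwendung von a(0) = 8, finden wir a(t) = 8·exp(t). Mit ∫a(t)dt und Anwendung von v(0) = 8, finden wir v(t) = 8·exp(t). Durch Integration von der Geschwindigkeit und Verwendung der Anfangsbedingung x(0) = 8, erhalten wir x(t) = 8·exp(t). Mit x(t) = 8·exp(t) und Einsetzen von t = log(3), finden wir x = 24.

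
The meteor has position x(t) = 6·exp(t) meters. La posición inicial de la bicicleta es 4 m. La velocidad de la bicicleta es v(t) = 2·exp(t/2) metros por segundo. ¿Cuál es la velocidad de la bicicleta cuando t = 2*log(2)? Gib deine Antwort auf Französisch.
Nous avons la vitesse v(t) = 2·exp(t/2). En substituant t = 2*log(2): v(2*log(2)) = 4.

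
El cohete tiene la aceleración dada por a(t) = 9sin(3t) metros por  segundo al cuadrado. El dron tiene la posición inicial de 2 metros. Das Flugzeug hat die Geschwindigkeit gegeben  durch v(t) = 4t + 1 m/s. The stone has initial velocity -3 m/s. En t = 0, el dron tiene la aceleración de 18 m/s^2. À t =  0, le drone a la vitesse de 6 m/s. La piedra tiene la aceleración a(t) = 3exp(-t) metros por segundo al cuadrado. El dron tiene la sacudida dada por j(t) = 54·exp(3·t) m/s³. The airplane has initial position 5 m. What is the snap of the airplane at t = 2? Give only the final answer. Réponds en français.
À t = 2, s = 0.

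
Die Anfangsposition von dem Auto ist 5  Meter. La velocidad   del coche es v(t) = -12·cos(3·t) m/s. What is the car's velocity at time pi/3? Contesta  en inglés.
We have velocity v(t) = -12·cos(3·t). Substituting t = pi/3: v(pi/3) = 12.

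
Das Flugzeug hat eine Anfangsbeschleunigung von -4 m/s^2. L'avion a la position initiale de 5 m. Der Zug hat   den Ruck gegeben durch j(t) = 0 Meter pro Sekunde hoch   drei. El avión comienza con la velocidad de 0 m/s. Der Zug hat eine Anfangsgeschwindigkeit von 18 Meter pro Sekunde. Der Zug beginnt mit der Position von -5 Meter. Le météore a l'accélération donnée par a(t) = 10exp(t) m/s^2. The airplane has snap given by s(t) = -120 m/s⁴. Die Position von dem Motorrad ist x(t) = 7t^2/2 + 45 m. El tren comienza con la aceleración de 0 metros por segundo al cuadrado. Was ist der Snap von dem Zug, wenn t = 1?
Um dies zu lösen, müssen wir 1 Ableitung unserer Gleichung für den Ruck j(t) = 0 nehmen. Durch Ableiten von dem Ruck erhalten wir den Snap: s(t) = 0. Wir haben den Snap s(t) = 0. Durch Einsetzen von t = 1: s(1) = 0.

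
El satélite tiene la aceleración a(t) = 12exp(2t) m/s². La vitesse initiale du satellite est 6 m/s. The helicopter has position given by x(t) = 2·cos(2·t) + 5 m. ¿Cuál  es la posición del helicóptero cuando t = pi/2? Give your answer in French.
De l'équation de la position x(t) = 2·cos(2·t) + 5, nous substituons t = pi/2 pour obtenir x = 3.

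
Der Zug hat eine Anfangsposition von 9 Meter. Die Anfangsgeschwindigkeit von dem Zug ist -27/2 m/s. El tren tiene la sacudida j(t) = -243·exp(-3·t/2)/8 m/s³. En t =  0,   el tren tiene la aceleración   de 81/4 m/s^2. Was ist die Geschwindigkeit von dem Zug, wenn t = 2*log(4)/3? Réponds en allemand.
Um dies zu lösen, müssen wir 2 Integrale unserer Gleichung für den Ruck j(t) = -243·exp(-3·t/2)/8 finden. Durch Integration von dem Ruck und Verwendung der Anfangsbedingung a(0) = 81/4, erhalten wir a(t) = 81·exp(-3·t/2)/4. Durch Integration von der Beschleunigung und Verwendung der Anfangsbedingung v(0) = -27/2, erhalten wir v(t) = -27·exp(-3·t/2)/2. Wir haben die Geschwindigkeit v(t) = -27·exp(-3·t/2)/2. Durch Einsetzen von t = 2*log(4)/3: v(2*log(4)/3) = -27/8.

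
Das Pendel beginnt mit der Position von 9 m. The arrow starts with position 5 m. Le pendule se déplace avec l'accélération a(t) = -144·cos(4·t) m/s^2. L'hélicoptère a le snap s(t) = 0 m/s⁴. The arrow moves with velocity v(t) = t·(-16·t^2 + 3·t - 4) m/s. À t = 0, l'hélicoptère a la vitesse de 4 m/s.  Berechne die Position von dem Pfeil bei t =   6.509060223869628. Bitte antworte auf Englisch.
We must find the integral of our velocity equation v(t) = t·(-16·t^2 + 3·t - 4) 1 time. Integrating velocity and using the initial condition x(0) = 5, we get x(t) = -4·t^4 + t^3 - 2·t^2 + 5. We have position x(t) = -4·t^4 + t^3 - 2·t^2 + 5. Substituting t = 6.509060223869628: x(6.509060223869628) = -6984.10468310945.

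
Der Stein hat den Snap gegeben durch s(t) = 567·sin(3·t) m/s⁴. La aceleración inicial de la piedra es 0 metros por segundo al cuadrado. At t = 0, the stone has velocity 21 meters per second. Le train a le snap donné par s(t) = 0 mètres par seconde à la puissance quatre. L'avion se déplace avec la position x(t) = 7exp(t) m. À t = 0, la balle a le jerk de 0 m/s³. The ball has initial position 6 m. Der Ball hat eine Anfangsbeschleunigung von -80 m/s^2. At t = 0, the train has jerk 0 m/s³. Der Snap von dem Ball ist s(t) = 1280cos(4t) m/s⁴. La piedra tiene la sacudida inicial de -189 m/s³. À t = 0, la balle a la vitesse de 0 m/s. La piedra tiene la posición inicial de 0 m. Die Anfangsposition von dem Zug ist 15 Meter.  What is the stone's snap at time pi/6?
Using s(t) = 567·sin(3·t) and substituting t = pi/6, we find s = 567.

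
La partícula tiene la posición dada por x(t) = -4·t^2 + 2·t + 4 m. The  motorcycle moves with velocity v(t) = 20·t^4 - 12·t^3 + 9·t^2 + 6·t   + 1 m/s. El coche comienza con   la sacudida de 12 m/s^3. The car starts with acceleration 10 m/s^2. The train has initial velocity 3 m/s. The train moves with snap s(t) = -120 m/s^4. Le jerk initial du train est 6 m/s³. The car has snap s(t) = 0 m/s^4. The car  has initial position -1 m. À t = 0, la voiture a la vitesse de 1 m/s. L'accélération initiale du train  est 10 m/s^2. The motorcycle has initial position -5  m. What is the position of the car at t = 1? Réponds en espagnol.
Partiendo del snap s(t) = 0, tomamos 4 integrales. La antiderivada del snap es la sacudida. Usando j(0) = 12, obtenemos j(t) = 12. Integrando la sacudida y usando la condición inicial a(0) = 10, obtenemos a(t) = 12·t + 10. La integral de la aceleración, con v(0) = 1, da la velocidad: v(t) = 6·t^2 + 10·t + 1. Integrando la velocidad y usando la condición inicial x(0) = -1, obtenemos x(t) = 2·t^3 + 5·t^2 + t - 1. Tenemos la posición x(t) = 2·t^3 + 5·t^2 + t - 1. Sustituyendo t = 1: x(1) = 7.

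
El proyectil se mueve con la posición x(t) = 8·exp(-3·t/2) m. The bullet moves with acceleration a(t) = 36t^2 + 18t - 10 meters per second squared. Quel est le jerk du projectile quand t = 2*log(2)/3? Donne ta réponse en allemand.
Wir müssen unsere Gleichung für die Position x(t) = 8·exp(-3·t/2) 3-mal ableiten. Durch Ableiten von der Position erhalten wir die Geschwindigkeit: v(t) = -12·exp(-3·t/2). Mit d/dt von v(t) finden wir a(t) = 18·exp(-3·t/2). Die Ableitung von der Beschleunigung ergibt den Ruck: j(t) = -27·exp(-3·t/2). Wir haben den Ruck j(t) = -27·exp(-3·t/2). Durch Einsetzen von t = 2*log(2)/3: j(2*log(2)/3) = -27/2.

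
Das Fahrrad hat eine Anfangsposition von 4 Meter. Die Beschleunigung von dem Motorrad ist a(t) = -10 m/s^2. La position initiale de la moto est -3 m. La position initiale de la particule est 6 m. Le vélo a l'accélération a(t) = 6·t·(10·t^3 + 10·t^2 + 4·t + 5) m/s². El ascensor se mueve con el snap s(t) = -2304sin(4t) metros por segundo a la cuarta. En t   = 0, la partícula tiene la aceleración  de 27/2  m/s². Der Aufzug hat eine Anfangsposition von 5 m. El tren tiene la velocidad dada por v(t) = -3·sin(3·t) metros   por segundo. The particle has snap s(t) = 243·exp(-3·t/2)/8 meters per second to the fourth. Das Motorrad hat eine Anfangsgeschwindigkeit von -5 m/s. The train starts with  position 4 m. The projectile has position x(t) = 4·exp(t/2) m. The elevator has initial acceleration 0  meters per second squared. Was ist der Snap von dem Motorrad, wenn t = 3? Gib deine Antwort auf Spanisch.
Para resolver esto, necesitamos tomar 2 derivadas de nuestra ecuación de la aceleración a(t) = -10. Derivando la aceleración, obtenemos la sacudida: j(t) = 0. La derivada de la sacudida da el snap: s(t) = 0. De la ecuación del snap s(t) = 0, sustituimos t = 3 para obtener s = 0.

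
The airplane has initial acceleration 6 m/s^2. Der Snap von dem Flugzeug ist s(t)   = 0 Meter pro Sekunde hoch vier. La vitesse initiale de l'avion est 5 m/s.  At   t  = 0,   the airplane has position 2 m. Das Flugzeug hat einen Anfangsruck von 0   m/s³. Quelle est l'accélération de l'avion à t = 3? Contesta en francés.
En partant du snap s(t) = 0, nous prenons 2 primitives. En prenant ∫s(t)dt et en appliquant j(0) = 0, nous trouvons j(t) = 0. L'intégrale du jerk, avec a(0) = 6, donne l'accélération: a(t) = 6. De l'équation de l'accélération a(t) = 6, nous substituons t = 3 pour obtenir a = 6.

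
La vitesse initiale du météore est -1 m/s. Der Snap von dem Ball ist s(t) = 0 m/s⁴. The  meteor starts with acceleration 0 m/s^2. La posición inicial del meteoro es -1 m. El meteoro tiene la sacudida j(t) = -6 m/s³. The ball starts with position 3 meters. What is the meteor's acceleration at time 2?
Starting from jerk j(t) = -6, we take 1 integral. Taking ∫j(t)dt and applying a(0) = 0, we find a(t) = -6·t. We have acceleration a(t) = -6·t. Substituting t = 2: a(2) = -12.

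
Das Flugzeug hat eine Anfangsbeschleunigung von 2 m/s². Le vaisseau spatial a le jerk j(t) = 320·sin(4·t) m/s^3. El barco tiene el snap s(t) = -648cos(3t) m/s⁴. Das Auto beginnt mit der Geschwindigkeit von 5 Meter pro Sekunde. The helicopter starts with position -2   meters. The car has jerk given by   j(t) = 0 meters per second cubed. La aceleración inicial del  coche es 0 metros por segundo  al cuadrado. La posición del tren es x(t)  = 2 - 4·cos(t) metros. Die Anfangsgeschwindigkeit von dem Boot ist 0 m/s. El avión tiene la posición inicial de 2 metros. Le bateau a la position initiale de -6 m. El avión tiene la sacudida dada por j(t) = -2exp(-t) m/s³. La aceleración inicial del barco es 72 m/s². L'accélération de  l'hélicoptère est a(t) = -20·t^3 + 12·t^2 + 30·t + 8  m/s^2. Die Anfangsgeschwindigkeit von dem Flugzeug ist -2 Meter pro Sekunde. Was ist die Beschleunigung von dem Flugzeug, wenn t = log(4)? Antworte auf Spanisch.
Para resolver esto, necesitamos tomar 1 antiderivada de nuestra ecuación de la sacudida j(t) = -2·exp(-t). Integrando la sacudida y usando la condición inicial a(0) = 2, obtenemos a(t) = 2·exp(-t). Tenemos la aceleración a(t) = 2·exp(-t). Sustituyendo t = log(4): a(log(4)) = 1/2.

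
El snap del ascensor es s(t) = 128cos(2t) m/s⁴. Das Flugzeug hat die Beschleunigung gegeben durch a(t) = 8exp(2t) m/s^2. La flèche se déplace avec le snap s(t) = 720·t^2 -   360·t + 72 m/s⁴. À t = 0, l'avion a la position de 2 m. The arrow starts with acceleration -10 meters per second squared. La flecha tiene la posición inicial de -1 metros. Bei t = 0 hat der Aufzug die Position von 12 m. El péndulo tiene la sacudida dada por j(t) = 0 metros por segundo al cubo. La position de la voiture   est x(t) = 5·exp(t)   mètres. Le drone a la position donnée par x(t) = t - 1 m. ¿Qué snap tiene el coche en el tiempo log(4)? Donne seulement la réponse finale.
El snap en t = log(4) es s = 20.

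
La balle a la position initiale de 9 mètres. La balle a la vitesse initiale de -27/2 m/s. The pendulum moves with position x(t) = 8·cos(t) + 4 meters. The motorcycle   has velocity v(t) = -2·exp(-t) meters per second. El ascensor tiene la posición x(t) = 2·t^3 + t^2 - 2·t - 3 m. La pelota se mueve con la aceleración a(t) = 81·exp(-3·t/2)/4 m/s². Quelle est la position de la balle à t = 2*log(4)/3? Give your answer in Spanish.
Debemos encontrar la antiderivada de nuestra ecuación de la aceleración a(t) = 81·exp(-3·t/2)/4 2 veces. La antiderivada de la aceleración es la velocidad. Usando v(0) = -27/2, obtenemos v(t) = -27·exp(-3·t/2)/2. La antiderivada de la velocidad es la posición. Usando x(0) = 9, obtenemos x(t) = 9·exp(-3·t/2). Tenemos la posición x(t) = 9·exp(-3·t/2). Sustituyendo t = 2*log(4)/3: x(2*log(4)/3) = 9/4.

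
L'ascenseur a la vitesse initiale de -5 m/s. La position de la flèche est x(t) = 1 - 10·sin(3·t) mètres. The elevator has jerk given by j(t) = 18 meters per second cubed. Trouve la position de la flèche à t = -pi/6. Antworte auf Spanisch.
De la ecuación de la posición x(t) = 1 - 10·sin(3·t), sustituimos t = -pi/6 para obtener x = 11.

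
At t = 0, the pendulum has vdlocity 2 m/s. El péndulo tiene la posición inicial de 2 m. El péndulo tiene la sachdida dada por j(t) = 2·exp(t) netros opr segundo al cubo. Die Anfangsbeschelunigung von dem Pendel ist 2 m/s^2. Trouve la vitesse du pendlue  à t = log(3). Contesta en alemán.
Ausgehend von dem Ruck j(t) = 2·exp(t), nehmen wir 2 Integrale. Die Stammfunktion von dem Ruck ist die Beschleunigung. Mit a(0) = 2 erhalten wir a(t) = 2·exp(t). Durch Integration von der Beschleunigung und Verwendung der Anfangsbedingung v(0) = 2, erhalten wir v(t) = 2·exp(t). Mit v(t) = 2·exp(t) und Einsetzen von t = log(3), finden wir v = 6.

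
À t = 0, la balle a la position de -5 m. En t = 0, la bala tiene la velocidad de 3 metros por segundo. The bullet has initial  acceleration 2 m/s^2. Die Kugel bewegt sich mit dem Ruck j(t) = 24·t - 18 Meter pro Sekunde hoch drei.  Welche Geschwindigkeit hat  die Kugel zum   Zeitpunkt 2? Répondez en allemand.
Wir müssen die Stammfunktion unserer Gleichung für den Ruck j(t) = 24·t - 18 2-mal finden. Durch Integration von dem Ruck und Verwendung der Anfangsbedingung a(0) = 2, erhalten wir a(t) = 12·t^2 - 18·t + 2. Das Integral von der Beschleunigung ist die Geschwindigkeit. Mit v(0) = 3 erhalten wir v(t) = 4·t^3 - 9·t^2 + 2·t + 3. Aus der Gleichung für die Geschwindigkeit v(t) = 4·t^3 - 9·t^2 + 2·t + 3, setzen wir t = 2 ein und erhalten v = 3.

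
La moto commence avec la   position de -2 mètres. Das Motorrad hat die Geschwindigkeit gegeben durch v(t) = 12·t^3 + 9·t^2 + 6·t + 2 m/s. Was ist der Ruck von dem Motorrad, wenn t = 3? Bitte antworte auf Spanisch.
Partiendo de la velocidad v(t) = 12·t^3 + 9·t^2 + 6·t + 2, tomamos 2 derivadas. Derivando la velocidad, obtenemos la aceleración: a(t) = 36·t^2 + 18·t + 6. Derivando la aceleración, obtenemos la sacudida: j(t) = 72·t + 18. De la ecuación de la sacudida j(t) = 72·t + 18, sustituimos t = 3 para obtener j = 234.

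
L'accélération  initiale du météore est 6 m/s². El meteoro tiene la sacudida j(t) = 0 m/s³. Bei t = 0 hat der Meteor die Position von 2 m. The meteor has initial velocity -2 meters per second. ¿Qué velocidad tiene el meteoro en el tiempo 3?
Necesitamos integrar nuestra ecuación de la sacudida j(t) = 0 2 veces. Integrando la sacudida y usando la condición inicial a(0) = 6, obtenemos a(t) = 6. Integrando la aceleración y usando la condición inicial v(0) = -2, obtenemos v(t) = 6·t - 2. De la ecuación de la velocidad v(t) = 6·t - 2, sustituimos t = 3 para obtener v = 16.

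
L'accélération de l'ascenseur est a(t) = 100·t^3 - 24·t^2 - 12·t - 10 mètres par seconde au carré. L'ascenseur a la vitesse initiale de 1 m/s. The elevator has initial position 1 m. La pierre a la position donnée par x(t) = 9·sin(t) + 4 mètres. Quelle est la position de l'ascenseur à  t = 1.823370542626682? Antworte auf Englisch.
We need to integrate our acceleration equation a(t) = 100·t^3 - 24·t^2 - 12·t - 10 2 times. Integrating acceleration and using the initial condition v(0) = 1, we get v(t) = 25·t^4 - 8·t^3 - 6·t^2 - 10·t + 1. Finding the integral of v(t) and using x(0) = 1: x(t) = 5·t^5 - 2·t^4 - 2·t^3 - 5·t^2 + t + 1. Using x(t) = 5·t^5 - 2·t^4 - 2·t^3 - 5·t^2 + t + 1 and substituting t = 1.823370542626682, we find x = 52.7418394831610.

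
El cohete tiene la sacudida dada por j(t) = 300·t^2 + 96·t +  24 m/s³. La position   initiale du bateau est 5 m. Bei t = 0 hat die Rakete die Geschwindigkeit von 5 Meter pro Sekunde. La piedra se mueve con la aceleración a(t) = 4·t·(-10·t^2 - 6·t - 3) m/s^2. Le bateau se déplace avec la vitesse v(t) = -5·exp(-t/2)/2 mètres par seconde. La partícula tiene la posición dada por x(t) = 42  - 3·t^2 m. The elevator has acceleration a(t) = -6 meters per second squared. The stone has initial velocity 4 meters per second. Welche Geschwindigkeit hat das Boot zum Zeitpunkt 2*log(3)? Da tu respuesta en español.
Usando v(t) = -5·exp(-t/2)/2 y sustituyendo t = 2*log(3), encontramos v = -5/6.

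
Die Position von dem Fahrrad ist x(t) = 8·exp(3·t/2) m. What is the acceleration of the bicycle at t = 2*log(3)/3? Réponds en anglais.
Starting from position x(t) = 8·exp(3·t/2), we take 2 derivatives. Taking d/dt of x(t), we find v(t) = 12·exp(3·t/2). The derivative of velocity gives acceleration: a(t) = 18·exp(3·t/2). We have acceleration a(t) = 18·exp(3·t/2). Substituting t = 2*log(3)/3: a(2*log(3)/3) = 54.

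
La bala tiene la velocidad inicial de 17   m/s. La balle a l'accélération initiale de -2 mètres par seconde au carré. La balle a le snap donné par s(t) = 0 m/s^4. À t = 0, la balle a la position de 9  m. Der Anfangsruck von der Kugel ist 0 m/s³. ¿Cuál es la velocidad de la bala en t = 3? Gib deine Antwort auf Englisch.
We must find the antiderivative of our snap equation s(t) = 0 3 times. Integrating snap and using the initial condition j(0) = 0, we get j(t) = 0. The integral of jerk is acceleration. Using a(0) = -2, we get a(t) = -2. The integral of acceleration is velocity. Using v(0) = 17, we get v(t) = 17 - 2·t. We have velocity v(t) = 17 - 2·t. Substituting t = 3: v(3) = 11.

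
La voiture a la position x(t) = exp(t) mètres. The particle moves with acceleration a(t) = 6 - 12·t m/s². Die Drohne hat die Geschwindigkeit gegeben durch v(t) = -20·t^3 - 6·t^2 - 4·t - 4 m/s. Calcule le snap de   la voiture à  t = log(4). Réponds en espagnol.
Para resolver esto, necesitamos tomar 4 derivadas de nuestra ecuación de la posición x(t) = exp(t). La derivada de la posición da la velocidad: v(t) = exp(t). Derivando la velocidad, obtenemos la aceleración: a(t) = exp(t). Tomando d/dt de a(t), encontramos j(t) = exp(t). Derivando la sacudida, obtenemos el snap: s(t) = exp(t). Usando s(t) = exp(t) y sustituyendo t = log(4), encontramos s = 4.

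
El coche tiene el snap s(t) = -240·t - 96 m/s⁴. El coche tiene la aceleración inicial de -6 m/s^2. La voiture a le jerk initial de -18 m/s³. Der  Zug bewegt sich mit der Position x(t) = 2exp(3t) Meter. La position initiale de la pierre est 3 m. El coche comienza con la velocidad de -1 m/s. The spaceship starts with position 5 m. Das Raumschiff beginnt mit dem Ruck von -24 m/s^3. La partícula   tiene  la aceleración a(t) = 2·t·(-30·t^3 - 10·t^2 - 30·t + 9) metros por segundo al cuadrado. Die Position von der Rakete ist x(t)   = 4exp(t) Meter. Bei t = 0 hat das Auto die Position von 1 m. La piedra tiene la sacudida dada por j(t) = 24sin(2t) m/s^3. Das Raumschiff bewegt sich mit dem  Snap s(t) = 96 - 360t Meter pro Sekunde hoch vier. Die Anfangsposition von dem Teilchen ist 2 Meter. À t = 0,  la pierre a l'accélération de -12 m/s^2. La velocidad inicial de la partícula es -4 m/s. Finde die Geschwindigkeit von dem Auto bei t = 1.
Um dies zu lösen, müssen wir 3 Stammfunktionen unserer Gleichung für den Snap s(t) = -240·t - 96 finden. Durch Integration von dem Snap und Verwendung der Anfangsbedingung j(0) = -18, erhalten wir j(t) = -120·t^2 - 96·t - 18. Die Stammfunktion von dem Ruck, mit a(0) = -6, ergibt die Beschleunigung: a(t) = -40·t^3 - 48·t^2 - 18·t - 6. Durch Integration von der Beschleunigung und Verwendung der Anfangsbedingung v(0) = -1, erhalten wir v(t) = -10·t^4 - 16·t^3 - 9·t^2 - 6·t - 1. Aus der Gleichung für die Geschwindigkeit v(t) = -10·t^4 - 16·t^3 - 9·t^2 - 6·t - 1, setzen wir t = 1 ein und erhalten v = -42.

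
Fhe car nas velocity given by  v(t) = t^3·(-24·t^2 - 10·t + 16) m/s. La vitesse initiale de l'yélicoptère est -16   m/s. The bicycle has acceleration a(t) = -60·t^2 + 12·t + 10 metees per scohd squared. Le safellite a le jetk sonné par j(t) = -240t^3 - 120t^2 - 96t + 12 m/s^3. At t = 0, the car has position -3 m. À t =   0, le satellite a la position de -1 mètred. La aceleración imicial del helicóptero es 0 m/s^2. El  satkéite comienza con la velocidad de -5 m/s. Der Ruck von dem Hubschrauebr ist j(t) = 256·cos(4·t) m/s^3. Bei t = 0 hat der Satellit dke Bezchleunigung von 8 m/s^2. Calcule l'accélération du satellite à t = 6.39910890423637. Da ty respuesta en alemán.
Wir müssen unsere Gleichung für den Ruck j(t) = -240·t^3 - 120·t^2 - 96·t + 12 1-mal integrieren. Das Integral von dem Ruck ist die Beschleunigung. Mit a(0) = 8 erhalten wir a(t) = -60·t^4 - 40·t^3 - 48·t^2 + 12·t + 8. Aus der Gleichung für die Beschleunigung a(t) = -60·t^4 - 40·t^3 - 48·t^2 + 12·t + 8, setzen wir t = 6.39910890423637 ein und erhalten a = -112969.368747727.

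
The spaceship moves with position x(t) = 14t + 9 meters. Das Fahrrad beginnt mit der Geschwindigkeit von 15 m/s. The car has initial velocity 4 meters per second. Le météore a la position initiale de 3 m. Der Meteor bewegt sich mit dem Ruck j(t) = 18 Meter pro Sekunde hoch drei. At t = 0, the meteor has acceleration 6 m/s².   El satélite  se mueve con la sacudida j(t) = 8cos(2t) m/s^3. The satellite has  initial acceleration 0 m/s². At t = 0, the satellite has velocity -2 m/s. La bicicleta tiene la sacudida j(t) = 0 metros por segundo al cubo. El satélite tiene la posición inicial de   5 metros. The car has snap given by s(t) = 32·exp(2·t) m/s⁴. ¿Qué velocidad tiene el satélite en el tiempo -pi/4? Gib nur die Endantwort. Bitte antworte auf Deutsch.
Die Geschwindigkeit bei t = -pi/4 ist v = 0.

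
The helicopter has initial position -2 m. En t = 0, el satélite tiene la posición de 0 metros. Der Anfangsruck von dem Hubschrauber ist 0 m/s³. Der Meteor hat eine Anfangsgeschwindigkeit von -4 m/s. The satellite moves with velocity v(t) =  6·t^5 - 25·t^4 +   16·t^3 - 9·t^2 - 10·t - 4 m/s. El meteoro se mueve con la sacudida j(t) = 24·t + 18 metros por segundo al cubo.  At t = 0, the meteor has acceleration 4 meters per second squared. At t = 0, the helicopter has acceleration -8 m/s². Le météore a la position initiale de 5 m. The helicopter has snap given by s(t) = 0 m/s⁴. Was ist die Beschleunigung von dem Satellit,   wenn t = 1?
Wir müssen unsere Gleichung für die Geschwindigkeit v(t) = 6·t^5 - 25·t^4 + 16·t^3 - 9·t^2 - 10·t - 4 1-mal ableiten. Die Ableitung von der Geschwindigkeit ergibt die Beschleunigung: a(t) = 30·t^4 - 100·t^3 + 48·t^2 - 18·t - 10. Wir haben die Beschleunigung a(t) = 30·t^4 - 100·t^3 + 48·t^2 - 18·t - 10. Durch Einsetzen von t = 1: a(1) = -50.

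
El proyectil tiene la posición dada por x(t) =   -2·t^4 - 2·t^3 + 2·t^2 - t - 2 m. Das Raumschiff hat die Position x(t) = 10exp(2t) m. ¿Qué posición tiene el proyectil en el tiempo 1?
De la ecuación de la posición x(t) = -2·t^4 - 2·t^3 + 2·t^2 - t - 2, sustituimos t = 1 para obtener x = -5.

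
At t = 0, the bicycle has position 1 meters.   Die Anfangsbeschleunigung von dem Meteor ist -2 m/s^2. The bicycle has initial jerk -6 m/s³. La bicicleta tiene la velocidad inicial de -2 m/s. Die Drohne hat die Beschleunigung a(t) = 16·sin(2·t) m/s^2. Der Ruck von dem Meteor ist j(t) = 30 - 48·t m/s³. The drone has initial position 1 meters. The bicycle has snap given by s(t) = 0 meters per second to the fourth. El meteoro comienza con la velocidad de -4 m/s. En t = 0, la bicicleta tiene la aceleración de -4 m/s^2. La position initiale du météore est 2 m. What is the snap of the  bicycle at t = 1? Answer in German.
Wir haben den Snap s(t) = 0. Durch Einsetzen von t = 1: s(1) = 0.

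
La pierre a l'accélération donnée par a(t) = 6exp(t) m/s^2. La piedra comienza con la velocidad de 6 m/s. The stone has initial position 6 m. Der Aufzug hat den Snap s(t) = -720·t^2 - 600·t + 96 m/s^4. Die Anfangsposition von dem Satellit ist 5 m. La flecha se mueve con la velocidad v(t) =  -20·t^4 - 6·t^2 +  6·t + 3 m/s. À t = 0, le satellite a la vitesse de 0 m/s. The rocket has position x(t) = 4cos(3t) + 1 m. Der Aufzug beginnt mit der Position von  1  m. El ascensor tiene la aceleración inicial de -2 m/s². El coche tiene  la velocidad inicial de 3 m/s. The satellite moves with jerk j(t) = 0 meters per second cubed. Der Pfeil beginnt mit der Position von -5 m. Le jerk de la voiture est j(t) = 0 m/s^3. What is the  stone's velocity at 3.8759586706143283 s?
We need to integrate our acceleration equation a(t) = 6·exp(t) 1 time. Finding the integral of a(t) and using v(0) = 6: v(t) = 6·exp(t). From the given velocity equation v(t) = 6·exp(t), we substitute t = 3.8759586706143283 to get v = 289.373470657712.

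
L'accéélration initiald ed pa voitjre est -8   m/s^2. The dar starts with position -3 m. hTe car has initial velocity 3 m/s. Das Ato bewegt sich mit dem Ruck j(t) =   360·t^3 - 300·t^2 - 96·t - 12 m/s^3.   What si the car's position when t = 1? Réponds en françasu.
Pour résoudre ceci, nous devons prendre 3 intégrales de notre équation du jerk j(t) = 360·t^3 - 300·t^2 - 96·t - 12. En prenant ∫j(t)dt et en appliquant a(0) = -8, nous trouvons a(t) = 90·t^4 - 100·t^3 - 48·t^2 - 12·t - 8. En prenant ∫a(t)dt et en appliquant v(0) = 3, nous trouvons v(t) = 18·t^5 - 25·t^4 - 16·t^3 - 6·t^2 - 8·t + 3. La primitive de la vitesse est la position. En utilisant x(0) = -3, nous obtenons x(t) = 3·t^6 - 5·t^5 - 4·t^4 - 2·t^3 - 4·t^2 + 3·t - 3. Nous avons la position x(t) = 3·t^6 - 5·t^5 - 4·t^4 - 2·t^3 - 4·t^2 + 3·t - 3. En substituant t = 1: x(1) = -12.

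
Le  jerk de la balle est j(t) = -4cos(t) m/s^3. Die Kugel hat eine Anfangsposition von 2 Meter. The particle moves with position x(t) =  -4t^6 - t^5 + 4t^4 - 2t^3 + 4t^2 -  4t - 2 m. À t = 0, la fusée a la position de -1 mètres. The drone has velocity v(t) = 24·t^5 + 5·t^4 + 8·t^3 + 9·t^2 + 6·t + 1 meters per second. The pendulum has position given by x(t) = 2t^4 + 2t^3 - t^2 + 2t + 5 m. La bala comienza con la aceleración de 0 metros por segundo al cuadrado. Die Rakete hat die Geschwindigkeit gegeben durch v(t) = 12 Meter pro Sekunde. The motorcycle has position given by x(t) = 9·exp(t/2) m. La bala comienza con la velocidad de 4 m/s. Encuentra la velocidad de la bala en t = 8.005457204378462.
Partiendo de la sacudida j(t) = -4·cos(t), tomamos 2 antiderivadas. Tomando ∫j(t)dt y aplicando a(0) = 0, encontramos a(t) = -4·sin(t). Integrando la aceleración y usando la condición inicial v(0) = 4, obtenemos v(t) = 4·cos(t). Usando v(t) = 4·cos(t) y sustituyendo t = 8.005457204378462, encontramos v = -0.603587882386683.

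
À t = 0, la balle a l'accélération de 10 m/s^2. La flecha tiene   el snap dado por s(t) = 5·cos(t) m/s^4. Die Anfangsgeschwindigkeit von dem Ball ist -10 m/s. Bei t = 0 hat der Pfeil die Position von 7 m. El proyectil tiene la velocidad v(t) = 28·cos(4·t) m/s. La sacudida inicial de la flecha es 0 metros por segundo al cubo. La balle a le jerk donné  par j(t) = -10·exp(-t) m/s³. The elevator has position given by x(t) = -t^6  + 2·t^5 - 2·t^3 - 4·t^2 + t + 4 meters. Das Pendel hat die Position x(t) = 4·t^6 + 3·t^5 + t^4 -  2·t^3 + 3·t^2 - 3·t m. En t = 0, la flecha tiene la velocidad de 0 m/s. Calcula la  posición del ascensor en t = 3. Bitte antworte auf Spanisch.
De la ecuación de la posición x(t) = -t^6 + 2·t^5 - 2·t^3 - 4·t^2 + t + 4, sustituimos t = 3 para obtener x = -326.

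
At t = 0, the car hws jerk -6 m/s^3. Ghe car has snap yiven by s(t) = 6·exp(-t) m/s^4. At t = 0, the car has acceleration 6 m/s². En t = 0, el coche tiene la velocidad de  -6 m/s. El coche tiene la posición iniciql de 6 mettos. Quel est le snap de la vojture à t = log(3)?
Nous avons le snap s(t) = 6·exp(-t). En substituant t = log(3): s(log(3)) = 2.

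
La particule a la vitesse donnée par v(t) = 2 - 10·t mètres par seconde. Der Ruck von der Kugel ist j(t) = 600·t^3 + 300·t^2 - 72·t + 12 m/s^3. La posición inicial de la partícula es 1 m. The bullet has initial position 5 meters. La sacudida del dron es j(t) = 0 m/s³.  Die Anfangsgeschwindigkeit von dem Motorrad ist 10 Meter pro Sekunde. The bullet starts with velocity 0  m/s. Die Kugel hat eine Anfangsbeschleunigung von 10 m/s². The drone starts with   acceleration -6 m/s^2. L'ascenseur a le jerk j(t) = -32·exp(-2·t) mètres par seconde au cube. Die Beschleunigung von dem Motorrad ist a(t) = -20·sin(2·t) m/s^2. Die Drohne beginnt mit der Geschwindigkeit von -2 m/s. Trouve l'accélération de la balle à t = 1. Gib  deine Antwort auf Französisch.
En partant du jerk j(t) = 600·t^3 + 300·t^2 - 72·t + 12, nous prenons 1 primitive. L'intégrale du jerk, avec a(0) = 10, donne l'accélération: a(t) = 150·t^4 + 100·t^3 - 36·t^2 + 12·t + 10. De l'équation de l'accélération a(t) = 150·t^4 + 100·t^3 - 36·t^2 + 12·t + 10, nous substituons t = 1 pour obtenir a = 236.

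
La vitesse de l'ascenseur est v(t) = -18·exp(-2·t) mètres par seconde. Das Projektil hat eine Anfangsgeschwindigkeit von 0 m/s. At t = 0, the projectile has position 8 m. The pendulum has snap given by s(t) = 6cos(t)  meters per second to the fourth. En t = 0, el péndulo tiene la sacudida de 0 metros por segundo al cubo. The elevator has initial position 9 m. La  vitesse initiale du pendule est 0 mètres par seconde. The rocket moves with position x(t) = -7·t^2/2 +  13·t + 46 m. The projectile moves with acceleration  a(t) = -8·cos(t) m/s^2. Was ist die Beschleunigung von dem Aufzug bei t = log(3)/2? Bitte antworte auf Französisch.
Pour résoudre ceci, nous devons prendre 1 dérivée de notre équation de la vitesse v(t) = -18·exp(-2·t). La dérivée de la vitesse donne l'accélération: a(t) = 36·exp(-2·t). Nous avons l'accélération a(t) = 36·exp(-2·t). En substituant t = log(3)/2: a(log(3)/2) = 12.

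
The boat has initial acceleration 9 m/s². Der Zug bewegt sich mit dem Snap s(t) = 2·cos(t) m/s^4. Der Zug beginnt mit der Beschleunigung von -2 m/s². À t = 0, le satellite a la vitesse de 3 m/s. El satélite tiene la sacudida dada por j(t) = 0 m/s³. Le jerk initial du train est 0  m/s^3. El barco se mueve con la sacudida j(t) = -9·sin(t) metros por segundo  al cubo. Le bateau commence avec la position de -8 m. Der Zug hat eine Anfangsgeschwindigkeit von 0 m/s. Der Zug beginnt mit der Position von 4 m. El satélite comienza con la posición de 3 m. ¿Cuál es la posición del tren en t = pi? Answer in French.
Nous devons intégrer notre équation du snap s(t) = 2·cos(t) 4 fois. En prenant ∫s(t)dt et en appliquant j(0) = 0, nous trouvons j(t) = 2·sin(t). L'intégrale du jerk, avec a(0) = -2, donne l'accélération: a(t) = -2·cos(t). En intégrant l'accélération et en utilisant la condition initiale v(0) = 0, nous obtenons v(t) = -2·sin(t). En prenant ∫v(t)dt et en appliquant x(0) = 4, nous trouvons x(t) = 2·cos(t) + 2. En utilisant x(t) = 2·cos(t) + 2 et en substituant t = pi, nous trouvons x = 0.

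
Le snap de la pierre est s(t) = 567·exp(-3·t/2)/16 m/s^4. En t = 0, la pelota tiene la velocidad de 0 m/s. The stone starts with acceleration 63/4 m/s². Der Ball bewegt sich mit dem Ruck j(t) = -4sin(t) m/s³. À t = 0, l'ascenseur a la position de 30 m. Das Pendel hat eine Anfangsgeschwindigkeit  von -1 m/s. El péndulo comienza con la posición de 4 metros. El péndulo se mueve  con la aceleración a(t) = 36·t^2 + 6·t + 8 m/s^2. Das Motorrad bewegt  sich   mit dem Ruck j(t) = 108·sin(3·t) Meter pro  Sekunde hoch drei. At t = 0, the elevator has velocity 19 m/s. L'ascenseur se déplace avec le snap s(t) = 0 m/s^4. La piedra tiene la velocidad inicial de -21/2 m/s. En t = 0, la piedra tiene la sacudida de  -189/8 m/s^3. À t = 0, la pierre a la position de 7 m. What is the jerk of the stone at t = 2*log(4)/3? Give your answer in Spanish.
Necesitamos integrar nuestra ecuación del snap s(t) = 567·exp(-3·t/2)/16 1 vez. La antiderivada del snap, con j(0) = -189/8, da la sacudida: j(t) = -189·exp(-3·t/2)/8. De la ecuación de la sacudida j(t) = -189·exp(-3·t/2)/8, sustituimos t = 2*log(4)/3 para obtener j = -189/32.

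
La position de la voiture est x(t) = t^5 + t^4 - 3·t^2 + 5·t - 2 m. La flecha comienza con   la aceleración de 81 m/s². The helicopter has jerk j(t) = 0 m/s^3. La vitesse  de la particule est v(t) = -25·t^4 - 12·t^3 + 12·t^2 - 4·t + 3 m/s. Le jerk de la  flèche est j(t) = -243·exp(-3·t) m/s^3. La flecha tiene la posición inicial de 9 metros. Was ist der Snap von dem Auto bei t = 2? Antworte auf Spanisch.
Debemos derivar nuestra ecuación de la posición x(t) = t^5 + t^4 - 3·t^2 + 5·t - 2 4 veces. Derivando la posición, obtenemos la velocidad: v(t) = 5·t^4 + 4·t^3 - 6·t + 5. Derivando la velocidad, obtenemos la aceleración: a(t) = 20·t^3 + 12·t^2 - 6. Tomando d/dt de a(t), encontramos j(t) = 60·t^2 + 24·t. La derivada de la sacudida da el snap: s(t) = 120·t + 24. Usando s(t) = 120·t + 24 y sustituyendo t = 2, encontramos s = 264.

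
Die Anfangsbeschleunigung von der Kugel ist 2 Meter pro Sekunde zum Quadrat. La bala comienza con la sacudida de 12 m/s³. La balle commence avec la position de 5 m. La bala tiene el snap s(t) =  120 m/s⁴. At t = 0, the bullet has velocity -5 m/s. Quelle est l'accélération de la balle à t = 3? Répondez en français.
En partant du snap s(t) = 120, nous prenons 2 intégrales. La primitive du snap, avec j(0) = 12, donne le jerk: j(t) = 120·t + 12. L'intégrale du jerk est l'accélération. En utilisant a(0) = 2, nous obtenons a(t) = 60·t^2 + 12·t + 2. De l'équation de l'accélération a(t) = 60·t^2 + 12·t + 2, nous substituons t = 3 pour obtenir a = 578.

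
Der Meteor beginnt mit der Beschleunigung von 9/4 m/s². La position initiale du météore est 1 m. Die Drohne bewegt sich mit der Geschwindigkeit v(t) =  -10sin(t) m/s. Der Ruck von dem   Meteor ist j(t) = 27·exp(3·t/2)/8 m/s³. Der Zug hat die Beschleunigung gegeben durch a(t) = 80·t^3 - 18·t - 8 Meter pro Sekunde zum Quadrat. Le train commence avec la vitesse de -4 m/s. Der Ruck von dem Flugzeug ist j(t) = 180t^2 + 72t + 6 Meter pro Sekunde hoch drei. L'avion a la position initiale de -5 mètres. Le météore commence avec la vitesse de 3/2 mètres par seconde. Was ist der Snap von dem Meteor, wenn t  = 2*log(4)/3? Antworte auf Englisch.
To solve this, we need to take 1 derivative of our jerk equation j(t) = 27·exp(3·t/2)/8. Taking d/dt of j(t), we find s(t) = 81·exp(3·t/2)/16. From the given snap equation s(t) = 81·exp(3·t/2)/16, we substitute t = 2*log(4)/3 to get s = 81/4.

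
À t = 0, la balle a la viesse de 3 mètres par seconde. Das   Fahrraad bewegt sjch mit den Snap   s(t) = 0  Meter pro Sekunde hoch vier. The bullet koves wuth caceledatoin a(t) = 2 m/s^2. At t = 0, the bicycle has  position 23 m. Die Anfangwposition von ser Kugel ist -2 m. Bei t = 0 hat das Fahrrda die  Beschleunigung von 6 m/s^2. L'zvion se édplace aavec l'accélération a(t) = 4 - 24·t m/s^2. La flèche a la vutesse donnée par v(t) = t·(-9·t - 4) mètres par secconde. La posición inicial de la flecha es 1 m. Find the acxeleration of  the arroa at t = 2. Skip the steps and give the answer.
The acceleration at t = 2 is a = -40.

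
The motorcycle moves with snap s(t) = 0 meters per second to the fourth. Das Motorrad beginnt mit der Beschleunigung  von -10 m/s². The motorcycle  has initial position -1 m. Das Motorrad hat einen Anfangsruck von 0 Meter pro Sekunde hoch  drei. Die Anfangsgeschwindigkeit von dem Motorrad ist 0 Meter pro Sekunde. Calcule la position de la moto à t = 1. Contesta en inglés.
We need to integrate our snap equation s(t) = 0 4 times. Taking ∫s(t)dt and applying j(0) = 0, we find j(t) = 0. Finding the integral of j(t) and using a(0) = -10: a(t) = -10. Finding the antiderivative of a(t) and using v(0) = 0: v(t) = -10·t. Finding the integral of v(t) and using x(0) = -1: x(t) = -5·t^2 - 1. From the given position equation x(t) = -5·t^2 - 1, we substitute t = 1 to get x = -6.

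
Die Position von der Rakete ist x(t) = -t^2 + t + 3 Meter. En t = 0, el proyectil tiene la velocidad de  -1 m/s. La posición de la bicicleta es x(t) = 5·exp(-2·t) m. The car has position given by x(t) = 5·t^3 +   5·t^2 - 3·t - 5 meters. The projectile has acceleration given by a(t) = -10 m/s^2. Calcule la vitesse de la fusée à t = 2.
Pour résoudre ceci, nous devons prendre 1 dérivée de notre équation de la position x(t) = -t^2 + t + 3. La dérivée de la position donne la vitesse: v(t) = 1 - 2·t. En utilisant v(t) = 1 - 2·t et en substituant t = 2, nous trouvons v = -3.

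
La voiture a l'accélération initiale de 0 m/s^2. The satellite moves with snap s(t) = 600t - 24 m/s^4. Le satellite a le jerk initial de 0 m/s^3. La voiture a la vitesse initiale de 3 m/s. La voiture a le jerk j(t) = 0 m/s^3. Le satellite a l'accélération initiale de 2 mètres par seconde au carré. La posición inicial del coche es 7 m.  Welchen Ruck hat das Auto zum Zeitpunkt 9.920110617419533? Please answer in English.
From the given jerk equation j(t) = 0, we substitute t = 9.920110617419533 to get j = 0.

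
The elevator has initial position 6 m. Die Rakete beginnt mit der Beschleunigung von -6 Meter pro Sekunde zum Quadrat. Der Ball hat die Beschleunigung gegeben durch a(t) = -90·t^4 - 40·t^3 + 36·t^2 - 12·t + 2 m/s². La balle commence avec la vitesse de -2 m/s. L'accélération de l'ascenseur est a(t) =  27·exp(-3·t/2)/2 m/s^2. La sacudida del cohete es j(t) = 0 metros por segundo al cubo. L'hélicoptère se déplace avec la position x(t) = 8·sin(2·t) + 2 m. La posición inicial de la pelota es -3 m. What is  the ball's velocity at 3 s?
Starting from acceleration a(t) = -90·t^4 - 40·t^3 + 36·t^2 - 12·t + 2, we take 1 integral. Finding the antiderivative of a(t) and using v(0) = -2: v(t) = -18·t^5 - 10·t^4 + 12·t^3 - 6·t^2 + 2·t - 2. Using v(t) = -18·t^5 - 10·t^4 + 12·t^3 - 6·t^2 + 2·t - 2 and substituting t = 3, we find v = -4910.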